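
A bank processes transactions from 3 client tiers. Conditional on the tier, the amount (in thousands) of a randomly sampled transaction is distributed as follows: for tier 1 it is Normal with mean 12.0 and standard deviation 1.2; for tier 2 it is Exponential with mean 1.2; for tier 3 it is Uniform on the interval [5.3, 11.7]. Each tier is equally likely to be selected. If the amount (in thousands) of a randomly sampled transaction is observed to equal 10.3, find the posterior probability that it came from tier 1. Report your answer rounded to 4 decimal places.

Likelihoods f(10.3 | ·): 1: 0.121878; 2: 0.000156; 3: 0.15625.
Posterior ∝ prior × likelihood. Numerator for 1: 0.333333·0.121878 = 0.0406261.
Normalizing constant: 0.333333·0.121878 + 0.333333·0.000156 + 0.333333·0.15625 = 0.0927614.
P(1 | observation) = 0.0406261 / 0.0927614 = 0.437963.

0.4380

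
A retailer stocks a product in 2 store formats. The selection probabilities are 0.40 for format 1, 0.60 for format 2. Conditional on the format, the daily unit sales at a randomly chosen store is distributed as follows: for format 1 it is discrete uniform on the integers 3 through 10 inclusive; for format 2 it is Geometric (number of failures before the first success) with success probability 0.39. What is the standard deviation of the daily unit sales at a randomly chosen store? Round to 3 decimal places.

3.218

Per component, 1: μ=6.5, E[X²]=47.5; 2: μ=1.5641, E[X²]=6.45694.
E[X] = 0.4·6.5 + 0.6·1.5641 = 3.53846.
E[X²] = 0.4·47.5 + 0.6·6.45694 = 22.8742.
Var(X) = E[X²] − (E[X])² = 22.8742 − 12.5207 = 10.3535.
SD(X) = √10.3535 = 3.21768.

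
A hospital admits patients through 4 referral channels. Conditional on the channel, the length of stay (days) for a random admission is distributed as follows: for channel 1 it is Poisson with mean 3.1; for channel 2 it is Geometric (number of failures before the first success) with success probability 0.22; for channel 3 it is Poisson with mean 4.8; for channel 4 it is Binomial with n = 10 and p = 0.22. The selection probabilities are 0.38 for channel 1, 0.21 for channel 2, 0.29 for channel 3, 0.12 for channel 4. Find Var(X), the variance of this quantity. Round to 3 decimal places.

Per component, 1: μ=3.1, E[X²]=12.71; 2: μ=3.54545, E[X²]=28.686; 3: μ=4.8, E[X²]=27.84; 4: μ=2.2, E[X²]=6.556.
E[X] = 0.38·3.1 + 0.21·3.54545 + 0.29·4.8 + 0.12·2.2 = 3.57855.
E[X²] = 0.38·12.71 + 0.21·28.686 + 0.29·27.84 + 0.12·6.556 = 19.7142.
Var(X) = E[X²] − (E[X])² = 19.7142 − 12.806 = 6.90818.

6.908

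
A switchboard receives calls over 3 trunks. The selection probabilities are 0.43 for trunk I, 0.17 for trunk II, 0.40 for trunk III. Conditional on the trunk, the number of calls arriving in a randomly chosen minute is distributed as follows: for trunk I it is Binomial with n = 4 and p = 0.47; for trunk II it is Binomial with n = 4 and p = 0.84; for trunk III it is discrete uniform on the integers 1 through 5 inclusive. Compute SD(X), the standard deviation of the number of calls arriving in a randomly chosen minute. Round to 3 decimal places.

Per component, I: μ=1.88, E[X²]=4.5308; II: μ=3.36, E[X²]=11.8272; III: μ=3, E[X²]=11.
E[X] = 0.43·1.88 + 0.17·3.36 + 0.4·3 = 2.5796.
E[X²] = 0.43·4.5308 + 0.17·11.8272 + 0.4·11 = 8.35887.
Var(X) = E[X²] − (E[X])² = 8.35887 − 6.65434 = 1.70453.
SD(X) = √1.70453 = 1.30558.

1.306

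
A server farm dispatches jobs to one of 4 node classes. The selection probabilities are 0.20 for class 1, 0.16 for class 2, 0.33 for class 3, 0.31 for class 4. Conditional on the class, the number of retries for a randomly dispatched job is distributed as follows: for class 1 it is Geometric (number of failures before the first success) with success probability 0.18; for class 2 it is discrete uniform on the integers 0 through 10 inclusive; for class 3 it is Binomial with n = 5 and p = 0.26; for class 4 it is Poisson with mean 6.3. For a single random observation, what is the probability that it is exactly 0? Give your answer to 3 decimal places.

Conditional on each class, P(X = 0): 1: 0.18; 2: 0.0909091; 3: 0.221901; 4: 0.0018363.
By total probability, P(X = 0) = 0.2·0.18 + 0.16·0.0909091 + 0.33·0.221901 + 0.31·0.0018363 = 0.124342.

0.124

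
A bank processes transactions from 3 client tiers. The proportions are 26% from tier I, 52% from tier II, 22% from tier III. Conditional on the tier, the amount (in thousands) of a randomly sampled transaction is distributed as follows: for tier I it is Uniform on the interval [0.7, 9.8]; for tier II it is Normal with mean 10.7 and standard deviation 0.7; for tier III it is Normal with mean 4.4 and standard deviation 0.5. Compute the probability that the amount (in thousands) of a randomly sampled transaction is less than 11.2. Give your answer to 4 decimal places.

Conditional on each tier, P(X < 11.2): I: 1; II: 0.762475; III: 1.
By total probability, P(X < 11.2) = 0.26·1 + 0.52·0.762475 + 0.22·1 = 0.876487.

0.8765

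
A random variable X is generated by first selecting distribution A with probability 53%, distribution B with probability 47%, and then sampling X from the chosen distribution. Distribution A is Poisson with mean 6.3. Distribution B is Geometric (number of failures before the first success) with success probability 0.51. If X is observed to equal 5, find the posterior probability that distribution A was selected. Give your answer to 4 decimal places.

0.9224

Likelihoods P(X=5 | ·): A: 0.151868; B: 0.0144062.
Posterior ∝ prior × likelihood. Numerator for A: 0.53·0.151868 = 0.08049.
Normalizing constant: 0.53·0.151868 + 0.47·0.0144062 = 0.087261.
P(A | observation) = 0.08049 / 0.087261 = 0.922406.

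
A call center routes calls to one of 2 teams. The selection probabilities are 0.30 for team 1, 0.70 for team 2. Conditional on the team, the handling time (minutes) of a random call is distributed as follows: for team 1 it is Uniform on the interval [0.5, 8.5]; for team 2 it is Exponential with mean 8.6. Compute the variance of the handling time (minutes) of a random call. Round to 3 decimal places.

Per component, 1: μ=4.5, E[X²]=25.5833; 2: μ=8.6, E[X²]=147.92.
E[X] = 0.3·4.5 + 0.7·8.6 = 7.37.
E[X²] = 0.3·25.5833 + 0.7·147.92 = 111.219.
Var(X) = E[X²] − (E[X])² = 111.219 − 54.3169 = 56.9021.

56.902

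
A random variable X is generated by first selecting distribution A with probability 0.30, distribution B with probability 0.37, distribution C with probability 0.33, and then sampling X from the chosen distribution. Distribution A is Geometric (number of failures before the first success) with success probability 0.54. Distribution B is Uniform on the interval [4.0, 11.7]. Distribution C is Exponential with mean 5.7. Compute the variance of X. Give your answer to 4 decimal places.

21.3505

Per component, A: μ=0.851852, E[X²]=2.30316; B: μ=7.85, E[X²]=66.5633; C: μ=5.7, E[X²]=64.98.
E[X] = 0.3·0.851852 + 0.37·7.85 + 0.33·5.7 = 5.04106.
E[X²] = 0.3·2.30316 + 0.37·66.5633 + 0.33·64.98 = 46.7628.
Var(X) = E[X²] − (E[X])² = 46.7628 − 25.4122 = 21.3505.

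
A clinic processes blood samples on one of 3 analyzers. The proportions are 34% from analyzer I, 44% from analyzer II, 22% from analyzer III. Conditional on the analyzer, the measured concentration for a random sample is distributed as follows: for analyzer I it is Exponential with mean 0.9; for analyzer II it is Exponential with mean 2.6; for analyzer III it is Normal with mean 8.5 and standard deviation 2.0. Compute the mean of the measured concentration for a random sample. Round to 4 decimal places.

3.3200

Component means — I: 0.9; II: 2.6; III: 8.5.
E[X] = 0.34·0.9 + 0.44·2.6 + 0.22·8.5 = 3.32.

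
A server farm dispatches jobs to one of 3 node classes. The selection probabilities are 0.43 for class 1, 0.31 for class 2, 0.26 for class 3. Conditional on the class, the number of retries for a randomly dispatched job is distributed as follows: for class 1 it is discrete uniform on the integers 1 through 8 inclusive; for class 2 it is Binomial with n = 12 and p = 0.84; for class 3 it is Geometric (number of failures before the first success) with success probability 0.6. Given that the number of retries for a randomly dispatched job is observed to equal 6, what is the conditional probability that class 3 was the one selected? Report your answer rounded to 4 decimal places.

Likelihoods P(X=6 | ·): 1: 0.125; 2: 0.00544587; 3: 0.0024576.
Posterior ∝ prior × likelihood. Numerator for 3: 0.26·0.0024576 = 0.000638976.
Normalizing constant: 0.43·0.125 + 0.31·0.00544587 + 0.26·0.0024576 = 0.0560772.
P(3 | observation) = 0.000638976 / 0.0560772 = 0.0113946.

0.0114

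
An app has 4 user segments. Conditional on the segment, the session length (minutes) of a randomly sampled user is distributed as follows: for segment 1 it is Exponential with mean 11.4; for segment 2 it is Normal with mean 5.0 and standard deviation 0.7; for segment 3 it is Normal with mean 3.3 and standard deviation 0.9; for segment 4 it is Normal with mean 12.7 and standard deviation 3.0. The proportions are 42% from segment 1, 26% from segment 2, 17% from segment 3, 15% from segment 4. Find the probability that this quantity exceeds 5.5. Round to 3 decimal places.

Conditional on each segment, P(X > 5.5): 1: 0.617265; 2: 0.237525; 3: 0.00725377; 4: 0.991802.
By total probability, P(X > 5.5) = 0.42·0.617265 + 0.26·0.237525 + 0.17·0.00725377 + 0.15·0.991802 = 0.471012.

0.471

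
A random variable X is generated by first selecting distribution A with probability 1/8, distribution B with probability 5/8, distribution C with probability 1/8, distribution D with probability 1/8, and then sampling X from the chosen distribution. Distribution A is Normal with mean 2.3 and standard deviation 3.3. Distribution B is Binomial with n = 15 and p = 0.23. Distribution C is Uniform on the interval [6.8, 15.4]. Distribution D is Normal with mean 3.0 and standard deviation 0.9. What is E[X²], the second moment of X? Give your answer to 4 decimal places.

For each component E[X²] = Var + (mean)², giving A: 16.18; B: 14.559; C: 129.373; D: 9.81.
Overall E[X²] = 0.125·16.18 + 0.625·14.559 + 0.125·129.373 + 0.125·9.81 = 28.5198.

28.5198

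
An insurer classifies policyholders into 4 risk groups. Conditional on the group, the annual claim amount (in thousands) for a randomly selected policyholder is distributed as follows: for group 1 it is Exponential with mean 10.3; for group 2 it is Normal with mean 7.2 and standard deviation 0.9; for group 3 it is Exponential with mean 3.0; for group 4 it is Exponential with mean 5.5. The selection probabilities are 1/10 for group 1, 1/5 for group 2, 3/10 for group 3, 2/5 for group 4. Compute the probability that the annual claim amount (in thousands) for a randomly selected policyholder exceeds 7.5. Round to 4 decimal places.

Conditional on each group, P(X > 7.5): 1: 0.482799; 2: 0.369441; 3: 0.082085; 4: 0.255729.
By total probability, P(X > 7.5) = 0.1·0.482799 + 0.2·0.369441 + 0.3·0.082085 + 0.4·0.255729 = 0.249085.

0.2491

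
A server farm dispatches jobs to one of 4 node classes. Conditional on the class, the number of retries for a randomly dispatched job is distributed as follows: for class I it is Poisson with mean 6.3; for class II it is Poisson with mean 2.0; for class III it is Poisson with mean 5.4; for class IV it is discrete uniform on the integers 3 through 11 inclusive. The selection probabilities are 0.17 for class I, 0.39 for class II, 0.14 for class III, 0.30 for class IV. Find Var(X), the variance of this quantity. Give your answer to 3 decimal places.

Per component, I: μ=6.3, E[X²]=45.99; II: μ=2, E[X²]=6; III: μ=5.4, E[X²]=34.56; IV: μ=7, E[X²]=55.6667.
E[X] = 0.17·6.3 + 0.39·2 + 0.14·5.4 + 0.3·7 = 4.707.
E[X²] = 0.17·45.99 + 0.39·6 + 0.14·34.56 + 0.3·55.6667 = 31.6967.
Var(X) = E[X²] − (E[X])² = 31.6967 − 22.1558 = 9.54085.

9.541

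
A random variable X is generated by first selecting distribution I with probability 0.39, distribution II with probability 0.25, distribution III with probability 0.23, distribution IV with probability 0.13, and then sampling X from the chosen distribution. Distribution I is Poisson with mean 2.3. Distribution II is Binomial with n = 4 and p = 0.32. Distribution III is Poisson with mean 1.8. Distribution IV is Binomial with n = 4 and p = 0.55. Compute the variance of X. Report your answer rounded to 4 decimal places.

1.8295

Per component, I: μ=2.3, E[X²]=7.59; II: μ=1.28, E[X²]=2.5088; III: μ=1.8, E[X²]=5.04; IV: μ=2.2, E[X²]=5.83.
E[X] = 0.39·2.3 + 0.25·1.28 + 0.23·1.8 + 0.13·2.2 = 1.917.
E[X²] = 0.39·7.59 + 0.25·2.5088 + 0.23·5.04 + 0.13·5.83 = 5.5044.
Var(X) = E[X²] − (E[X])² = 5.5044 − 3.67489 = 1.82951.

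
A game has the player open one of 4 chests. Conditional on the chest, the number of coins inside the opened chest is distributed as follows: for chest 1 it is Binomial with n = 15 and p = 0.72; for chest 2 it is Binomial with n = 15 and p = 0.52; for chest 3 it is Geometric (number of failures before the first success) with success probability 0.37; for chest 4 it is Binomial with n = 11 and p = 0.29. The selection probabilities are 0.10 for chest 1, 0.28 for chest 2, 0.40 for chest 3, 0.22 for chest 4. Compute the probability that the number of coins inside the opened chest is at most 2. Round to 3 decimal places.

Conditional on each chest, P(X ≤ 2): 1: 3.74095e-06; 2: 0.00232397; 3: 0.749953; 4: 0.339027.
By total probability, P(X ≤ 2) = 0.1·3.74095e-06 + 0.28·0.00232397 + 0.4·0.749953 + 0.22·0.339027 = 0.375218.

0.375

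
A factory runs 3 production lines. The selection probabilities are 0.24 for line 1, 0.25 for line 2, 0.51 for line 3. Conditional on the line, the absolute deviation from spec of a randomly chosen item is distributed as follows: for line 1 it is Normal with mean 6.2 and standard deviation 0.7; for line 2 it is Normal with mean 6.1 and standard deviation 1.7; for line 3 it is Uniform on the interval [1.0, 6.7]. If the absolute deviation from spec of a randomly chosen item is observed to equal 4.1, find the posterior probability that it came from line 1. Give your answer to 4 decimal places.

Likelihoods f(4.1 | ·): 1: 0.00633121; 2: 0.117466; 3: 0.175439.
Posterior ∝ prior × likelihood. Numerator for 1: 0.24·0.00633121 = 0.00151949.
Normalizing constant: 0.24·0.00633121 + 0.25·0.117466 + 0.51·0.175439 = 0.12036.
P(1 | observation) = 0.00151949 / 0.12036 = 0.0126246.

0.0126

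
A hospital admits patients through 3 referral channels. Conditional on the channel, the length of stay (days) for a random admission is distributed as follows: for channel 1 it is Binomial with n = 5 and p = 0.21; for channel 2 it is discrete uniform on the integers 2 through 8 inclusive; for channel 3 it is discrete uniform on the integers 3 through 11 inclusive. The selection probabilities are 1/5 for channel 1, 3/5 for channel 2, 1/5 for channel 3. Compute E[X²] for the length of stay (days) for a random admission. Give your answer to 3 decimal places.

28.920

For each component E[X²] = Var + (mean)², giving 1: 1.932; 2: 29; 3: 55.6667.
Overall E[X²] = 0.2·1.932 + 0.6·29 + 0.2·55.6667 = 28.9197.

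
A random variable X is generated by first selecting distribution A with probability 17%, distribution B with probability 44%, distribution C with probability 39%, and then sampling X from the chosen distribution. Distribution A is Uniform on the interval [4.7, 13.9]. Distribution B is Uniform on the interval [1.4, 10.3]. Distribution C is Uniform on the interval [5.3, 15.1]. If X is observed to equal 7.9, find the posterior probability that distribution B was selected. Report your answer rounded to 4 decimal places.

0.4590

Likelihoods f(7.9 | ·): A: 0.108696; B: 0.11236; C: 0.102041.
Posterior ∝ prior × likelihood. Numerator for B: 0.44·0.11236 = 0.0494382.
Normalizing constant: 0.17·0.108696 + 0.44·0.11236 + 0.39·0.102041 = 0.107712.
P(B | observation) = 0.0494382 / 0.107712 = 0.458983.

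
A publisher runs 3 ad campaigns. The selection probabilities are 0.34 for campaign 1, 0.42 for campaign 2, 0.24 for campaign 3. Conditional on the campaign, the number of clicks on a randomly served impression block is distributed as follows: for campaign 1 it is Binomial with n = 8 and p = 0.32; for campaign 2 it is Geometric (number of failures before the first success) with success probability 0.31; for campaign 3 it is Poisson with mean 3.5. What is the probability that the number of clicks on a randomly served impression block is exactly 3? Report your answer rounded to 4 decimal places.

Conditional on each campaign, P(X = 3): 1: 0.266798; 2: 0.101838; 3: 0.215785.
By total probability, P(X = 3) = 0.34·0.266798 + 0.42·0.101838 + 0.24·0.215785 = 0.185272.

0.1853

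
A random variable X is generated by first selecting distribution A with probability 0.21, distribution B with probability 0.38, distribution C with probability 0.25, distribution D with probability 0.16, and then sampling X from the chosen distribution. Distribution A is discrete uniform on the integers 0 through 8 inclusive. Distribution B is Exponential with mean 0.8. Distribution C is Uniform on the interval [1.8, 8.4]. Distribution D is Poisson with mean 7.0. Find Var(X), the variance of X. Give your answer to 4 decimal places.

Per component, A: μ=4, E[X²]=22.6667; B: μ=0.8, E[X²]=1.28; C: μ=5.1, E[X²]=29.64; D: μ=7, E[X²]=56.
E[X] = 0.21·4 + 0.38·0.8 + 0.25·5.1 + 0.16·7 = 3.539.
E[X²] = 0.21·22.6667 + 0.38·1.28 + 0.25·29.64 + 0.16·56 = 21.6164.
Var(X) = E[X²] − (E[X])² = 21.6164 − 12.5245 = 9.09188.

9.0919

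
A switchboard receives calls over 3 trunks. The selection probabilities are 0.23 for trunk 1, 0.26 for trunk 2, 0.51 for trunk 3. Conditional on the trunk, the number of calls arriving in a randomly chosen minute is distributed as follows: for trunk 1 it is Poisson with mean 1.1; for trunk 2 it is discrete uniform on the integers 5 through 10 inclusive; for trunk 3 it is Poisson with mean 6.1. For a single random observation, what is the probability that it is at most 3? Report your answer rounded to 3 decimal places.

0.297

Conditional on each trunk, P(X ≤ 3): 1: 0.974258; 2: 0; 3: 0.142501.
By total probability, P(X ≤ 3) = 0.23·0.974258 + 0.26·0 + 0.51·0.142501 = 0.296755.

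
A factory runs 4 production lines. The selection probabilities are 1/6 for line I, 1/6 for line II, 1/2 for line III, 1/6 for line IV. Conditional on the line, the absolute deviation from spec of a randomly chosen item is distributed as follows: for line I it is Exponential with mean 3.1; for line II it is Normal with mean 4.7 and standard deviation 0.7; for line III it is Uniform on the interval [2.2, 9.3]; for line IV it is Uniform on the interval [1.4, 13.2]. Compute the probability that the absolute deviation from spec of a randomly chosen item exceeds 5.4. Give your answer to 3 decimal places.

0.440

Conditional on each line, P(X > 5.4): I: 0.175181; II: 0.158655; III: 0.549296; IV: 0.661017.
By total probability, P(X > 5.4) = 0.166667·0.175181 + 0.166667·0.158655 + 0.5·0.549296 + 0.166667·0.661017 = 0.440457.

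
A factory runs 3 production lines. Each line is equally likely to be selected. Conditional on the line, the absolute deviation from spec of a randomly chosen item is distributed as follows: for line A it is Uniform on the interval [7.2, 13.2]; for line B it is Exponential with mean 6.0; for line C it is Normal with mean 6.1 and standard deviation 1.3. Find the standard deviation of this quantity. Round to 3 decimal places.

Per component, A: μ=10.2, E[X²]=107.04; B: μ=6, E[X²]=72; C: μ=6.1, E[X²]=38.9.
E[X] = 0.333333·10.2 + 0.333333·6 + 0.333333·6.1 = 7.43333.
E[X²] = 0.333333·107.04 + 0.333333·72 + 0.333333·38.9 = 72.6467.
Var(X) = E[X²] − (E[X])² = 72.6467 − 55.2544 = 17.3922.
SD(X) = √17.3922 = 4.1704.

4.170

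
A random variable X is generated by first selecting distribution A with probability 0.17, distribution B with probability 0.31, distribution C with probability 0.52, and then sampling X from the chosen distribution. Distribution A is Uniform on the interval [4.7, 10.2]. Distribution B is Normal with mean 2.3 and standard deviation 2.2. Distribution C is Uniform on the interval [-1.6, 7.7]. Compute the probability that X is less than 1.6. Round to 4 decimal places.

Conditional on each component, P(X < 1.6): A: 0; B: 0.375174; C: 0.344086.
By total probability, P(X < 1.6) = 0.17·0 + 0.31·0.375174 + 0.52·0.344086 = 0.295229.

0.2952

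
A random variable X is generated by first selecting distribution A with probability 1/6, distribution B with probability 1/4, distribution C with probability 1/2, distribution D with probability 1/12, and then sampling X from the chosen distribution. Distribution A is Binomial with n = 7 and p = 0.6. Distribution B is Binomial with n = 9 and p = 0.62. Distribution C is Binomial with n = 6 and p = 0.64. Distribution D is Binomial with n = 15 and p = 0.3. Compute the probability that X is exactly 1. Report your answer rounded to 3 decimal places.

Conditional on each component, P(X = 1): A: 0.0172032; B: 0.00242607; C: 0.023219; D: 0.03052.
By total probability, P(X = 1) = 0.166667·0.0172032 + 0.25·0.00242607 + 0.5·0.023219 + 0.0833333·0.03052 = 0.0176266.

0.018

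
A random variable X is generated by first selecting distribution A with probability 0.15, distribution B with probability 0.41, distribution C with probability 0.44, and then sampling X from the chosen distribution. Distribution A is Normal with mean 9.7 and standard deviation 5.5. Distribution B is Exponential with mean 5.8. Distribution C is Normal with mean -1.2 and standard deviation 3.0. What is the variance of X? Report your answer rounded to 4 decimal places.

Per component, A: μ=9.7, E[X²]=124.34; B: μ=5.8, E[X²]=67.28; C: μ=-1.2, E[X²]=10.44.
E[X] = 0.15·9.7 + 0.41·5.8 + 0.44·-1.2 = 3.305.
E[X²] = 0.15·124.34 + 0.41·67.28 + 0.44·10.44 = 50.8294.
Var(X) = E[X²] − (E[X])² = 50.8294 − 10.923 = 39.9064.

39.9064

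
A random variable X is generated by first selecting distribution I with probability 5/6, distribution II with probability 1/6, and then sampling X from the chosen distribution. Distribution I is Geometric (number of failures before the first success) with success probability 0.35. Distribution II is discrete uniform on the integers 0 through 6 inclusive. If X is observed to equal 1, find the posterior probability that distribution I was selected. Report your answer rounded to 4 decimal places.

Likelihoods P(X=1 | ·): I: 0.2275; II: 0.142857.
Posterior ∝ prior × likelihood. Numerator for I: 0.833333·0.2275 = 0.189583.
Normalizing constant: 0.833333·0.2275 + 0.166667·0.142857 = 0.213393.
P(I | observation) = 0.189583 / 0.213393 = 0.888424.

0.8884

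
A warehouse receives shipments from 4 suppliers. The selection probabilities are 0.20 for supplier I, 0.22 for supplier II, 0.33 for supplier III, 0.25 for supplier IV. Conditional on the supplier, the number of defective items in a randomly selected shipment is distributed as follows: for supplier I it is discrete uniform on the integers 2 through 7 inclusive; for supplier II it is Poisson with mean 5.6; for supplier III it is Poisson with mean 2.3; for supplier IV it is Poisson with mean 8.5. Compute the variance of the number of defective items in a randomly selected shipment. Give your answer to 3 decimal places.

Per component, I: μ=4.5, E[X²]=23.1667; II: μ=5.6, E[X²]=36.96; III: μ=2.3, E[X²]=7.59; IV: μ=8.5, E[X²]=80.75.
E[X] = 0.2·4.5 + 0.22·5.6 + 0.33·2.3 + 0.25·8.5 = 5.016.
E[X²] = 0.2·23.1667 + 0.22·36.96 + 0.33·7.59 + 0.25·80.75 = 35.4567.
Var(X) = E[X²] − (E[X])² = 35.4567 − 25.1603 = 10.2965.

10.296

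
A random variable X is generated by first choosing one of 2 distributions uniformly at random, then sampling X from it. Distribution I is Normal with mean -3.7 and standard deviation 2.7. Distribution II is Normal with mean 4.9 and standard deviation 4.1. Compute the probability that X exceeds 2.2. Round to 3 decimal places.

Conditional on each component, P(X > 2.2): I: 0.0144376; II: 0.744903.
By total probability, P(X > 2.2) = 0.5·0.0144376 + 0.5·0.744903 = 0.37967.

0.380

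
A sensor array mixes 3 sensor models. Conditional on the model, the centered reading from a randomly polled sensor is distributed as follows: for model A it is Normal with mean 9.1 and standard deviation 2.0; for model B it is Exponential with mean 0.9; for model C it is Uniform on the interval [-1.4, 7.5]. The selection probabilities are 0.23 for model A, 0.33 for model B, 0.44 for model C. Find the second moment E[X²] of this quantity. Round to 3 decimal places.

27.498

For each component E[X²] = Var + (mean)², giving A: 86.81; B: 1.62; C: 15.9033.
Overall E[X²] = 0.23·86.81 + 0.33·1.62 + 0.44·15.9033 = 27.4984.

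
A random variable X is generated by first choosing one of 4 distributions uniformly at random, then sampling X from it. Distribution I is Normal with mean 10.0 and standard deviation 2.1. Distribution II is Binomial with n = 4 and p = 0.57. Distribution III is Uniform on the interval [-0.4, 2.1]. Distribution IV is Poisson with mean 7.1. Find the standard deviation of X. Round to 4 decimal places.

Per component, I: μ=10, E[X²]=104.41; II: μ=2.28, E[X²]=6.1788; III: μ=0.85, E[X²]=1.24333; IV: μ=7.1, E[X²]=57.51.
E[X] = 0.25·10 + 0.25·2.28 + 0.25·0.85 + 0.25·7.1 = 5.0575.
E[X²] = 0.25·104.41 + 0.25·6.1788 + 0.25·1.24333 + 0.25·57.51 = 42.3355.
Var(X) = E[X²] − (E[X])² = 42.3355 − 25.5783 = 16.7572.
SD(X) = √16.7572 = 4.09356.

4.0936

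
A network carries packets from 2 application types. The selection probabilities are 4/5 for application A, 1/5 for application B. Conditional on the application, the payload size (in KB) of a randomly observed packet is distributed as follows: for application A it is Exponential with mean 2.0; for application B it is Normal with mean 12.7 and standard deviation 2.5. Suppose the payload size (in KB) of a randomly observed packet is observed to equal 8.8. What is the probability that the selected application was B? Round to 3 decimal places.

0.658

Likelihoods f(8.8 | ·): A: 0.00613867; B: 0.0472629.
Posterior ∝ prior × likelihood. Numerator for B: 0.2·0.0472629 = 0.00945258.
Normalizing constant: 0.8·0.00613867 + 0.2·0.0472629 = 0.0143635.
P(B | observation) = 0.00945258 / 0.0143635 = 0.658097.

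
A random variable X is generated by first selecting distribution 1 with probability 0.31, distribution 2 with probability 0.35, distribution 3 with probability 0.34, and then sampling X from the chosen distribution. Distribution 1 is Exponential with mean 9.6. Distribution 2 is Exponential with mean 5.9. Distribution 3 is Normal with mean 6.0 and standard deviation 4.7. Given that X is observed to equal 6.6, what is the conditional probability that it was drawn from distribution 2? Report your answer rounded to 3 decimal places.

0.302

Likelihoods f(6.6 | ·): 1: 0.0523783; 2: 0.0553767; 3: 0.0841925.
Posterior ∝ prior × likelihood. Numerator for 2: 0.35·0.0553767 = 0.0193818.
Normalizing constant: 0.31·0.0523783 + 0.35·0.0553767 + 0.34·0.0841925 = 0.0642446.
P(2 | observation) = 0.0193818 / 0.0642446 = 0.301688.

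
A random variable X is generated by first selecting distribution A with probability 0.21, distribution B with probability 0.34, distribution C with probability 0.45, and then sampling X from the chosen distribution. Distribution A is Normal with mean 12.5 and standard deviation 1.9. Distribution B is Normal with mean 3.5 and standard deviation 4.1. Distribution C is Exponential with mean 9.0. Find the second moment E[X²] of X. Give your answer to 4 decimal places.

116.3510

For each component E[X²] = Var + (mean)², giving A: 159.86; B: 29.06; C: 162.
Overall E[X²] = 0.21·159.86 + 0.34·29.06 + 0.45·162 = 116.351.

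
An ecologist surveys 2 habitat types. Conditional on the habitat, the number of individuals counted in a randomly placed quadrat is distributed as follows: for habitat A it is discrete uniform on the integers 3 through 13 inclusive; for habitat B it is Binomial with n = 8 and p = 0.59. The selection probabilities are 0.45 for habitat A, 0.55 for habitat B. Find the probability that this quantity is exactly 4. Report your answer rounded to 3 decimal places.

0.173

Conditional on each habitat, P(X = 4): A: 0.0909091; B: 0.239685.
By total probability, P(X = 4) = 0.45·0.0909091 + 0.55·0.239685 = 0.172736.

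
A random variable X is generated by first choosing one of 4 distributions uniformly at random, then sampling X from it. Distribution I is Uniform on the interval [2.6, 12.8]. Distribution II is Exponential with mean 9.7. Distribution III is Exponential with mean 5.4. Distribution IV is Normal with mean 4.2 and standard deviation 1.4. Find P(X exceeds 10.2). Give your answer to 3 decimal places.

Conditional on each component, P(X > 10.2): I: 0.254902; II: 0.349397; III: 0.15124; IV: 9.10765e-06.
By total probability, P(X > 10.2) = 0.25·0.254902 + 0.25·0.349397 + 0.25·0.15124 + 0.25·9.10765e-06 = 0.188887.

0.189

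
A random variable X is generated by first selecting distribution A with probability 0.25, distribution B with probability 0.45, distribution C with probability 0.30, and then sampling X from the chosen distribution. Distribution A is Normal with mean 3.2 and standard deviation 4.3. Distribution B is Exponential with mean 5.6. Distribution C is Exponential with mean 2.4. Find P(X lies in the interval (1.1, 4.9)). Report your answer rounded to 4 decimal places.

0.4182

Conditional on each component, P(1.1 < X < 4.9): A: 0.341064; B: 0.404798; C: 0.502524.
By total probability, P(1.1 < X < 4.9) = 0.25·0.341064 + 0.45·0.404798 + 0.3·0.502524 = 0.418182.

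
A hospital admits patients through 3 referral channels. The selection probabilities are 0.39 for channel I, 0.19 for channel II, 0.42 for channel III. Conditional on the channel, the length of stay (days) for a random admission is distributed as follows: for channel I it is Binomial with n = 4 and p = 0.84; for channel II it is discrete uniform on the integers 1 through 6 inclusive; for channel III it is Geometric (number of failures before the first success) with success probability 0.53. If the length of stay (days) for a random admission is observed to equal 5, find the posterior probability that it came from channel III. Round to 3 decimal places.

0.139

Likelihoods P(X=5 | ·): I: 0; II: 0.166667; III: 0.0121553.
Posterior ∝ prior × likelihood. Numerator for III: 0.42·0.0121553 = 0.00510522.
Normalizing constant: 0.39·0 + 0.19·0.166667 + 0.42·0.0121553 = 0.0367719.
P(III | observation) = 0.00510522 / 0.0367719 = 0.138835.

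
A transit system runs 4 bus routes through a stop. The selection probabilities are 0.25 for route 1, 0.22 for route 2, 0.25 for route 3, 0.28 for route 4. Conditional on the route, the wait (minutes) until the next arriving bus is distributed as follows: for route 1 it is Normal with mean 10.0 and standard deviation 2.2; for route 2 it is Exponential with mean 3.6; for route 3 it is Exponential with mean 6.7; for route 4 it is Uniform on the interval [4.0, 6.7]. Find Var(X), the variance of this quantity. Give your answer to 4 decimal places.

Per component, 1: μ=10, E[X²]=104.84; 2: μ=3.6, E[X²]=25.92; 3: μ=6.7, E[X²]=89.78; 4: μ=5.35, E[X²]=29.23.
E[X] = 0.25·10 + 0.22·3.6 + 0.25·6.7 + 0.28·5.35 = 6.465.
E[X²] = 0.25·104.84 + 0.22·25.92 + 0.25·89.78 + 0.28·29.23 = 62.5418.
Var(X) = E[X²] − (E[X])² = 62.5418 − 41.7962 = 20.7456.

20.7456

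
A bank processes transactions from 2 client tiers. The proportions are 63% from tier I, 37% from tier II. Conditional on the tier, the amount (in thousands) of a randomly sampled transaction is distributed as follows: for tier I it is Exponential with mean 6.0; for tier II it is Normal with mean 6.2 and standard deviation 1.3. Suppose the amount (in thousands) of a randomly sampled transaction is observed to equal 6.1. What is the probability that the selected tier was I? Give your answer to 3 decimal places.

Likelihoods f(6.1 | ·): I: 0.0602998; II: 0.305972.
Posterior ∝ prior × likelihood. Numerator for I: 0.63·0.0602998 = 0.0379889.
Normalizing constant: 0.63·0.0602998 + 0.37·0.305972 = 0.151199.
P(I | observation) = 0.0379889 / 0.151199 = 0.251252.

0.251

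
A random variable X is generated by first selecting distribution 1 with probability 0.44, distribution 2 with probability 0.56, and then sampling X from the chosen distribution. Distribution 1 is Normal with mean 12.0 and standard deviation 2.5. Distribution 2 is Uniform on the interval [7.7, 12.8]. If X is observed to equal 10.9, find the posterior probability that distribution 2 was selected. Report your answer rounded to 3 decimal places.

Likelihoods f(10.9 | ·): 1: 0.144854; 2: 0.196078.
Posterior ∝ prior × likelihood. Numerator for 2: 0.56·0.196078 = 0.109804.
Normalizing constant: 0.44·0.144854 + 0.56·0.196078 = 0.17354.
P(2 | observation) = 0.109804 / 0.17354 = 0.632731.

0.633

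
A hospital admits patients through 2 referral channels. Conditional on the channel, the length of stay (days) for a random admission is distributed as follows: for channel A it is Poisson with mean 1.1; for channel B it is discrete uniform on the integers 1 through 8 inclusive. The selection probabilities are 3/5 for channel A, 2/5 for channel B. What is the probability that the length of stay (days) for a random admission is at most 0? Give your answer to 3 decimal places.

0.200

Conditional on each channel, P(X ≤ 0): A: 0.332871; B: 0.
By total probability, P(X ≤ 0) = 0.6·0.332871 + 0.4·0 = 0.199723.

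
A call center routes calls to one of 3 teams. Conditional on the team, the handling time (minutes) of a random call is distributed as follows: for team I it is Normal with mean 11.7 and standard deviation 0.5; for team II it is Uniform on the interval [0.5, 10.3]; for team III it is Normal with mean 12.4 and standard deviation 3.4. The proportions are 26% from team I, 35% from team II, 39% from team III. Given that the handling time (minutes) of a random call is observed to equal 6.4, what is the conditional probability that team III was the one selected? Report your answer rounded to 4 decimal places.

0.2126

Likelihoods f(6.4 | ·): I: 3.18622e-25; II: 0.102041; III: 0.0247283.
Posterior ∝ prior × likelihood. Numerator for III: 0.39·0.0247283 = 0.00964403.
Normalizing constant: 0.26·3.18622e-25 + 0.35·0.102041 + 0.39·0.0247283 = 0.0453583.
P(III | observation) = 0.00964403 / 0.0453583 = 0.212619.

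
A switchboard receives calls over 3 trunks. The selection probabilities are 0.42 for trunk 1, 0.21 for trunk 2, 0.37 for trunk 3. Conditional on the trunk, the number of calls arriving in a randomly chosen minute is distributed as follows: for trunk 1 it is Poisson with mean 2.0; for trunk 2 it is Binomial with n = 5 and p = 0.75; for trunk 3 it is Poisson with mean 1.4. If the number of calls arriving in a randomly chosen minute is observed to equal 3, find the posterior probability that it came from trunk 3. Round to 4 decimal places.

Likelihoods P(X=3 | ·): 1: 0.180447; 2: 0.263672; 3: 0.112777.
Posterior ∝ prior × likelihood. Numerator for 3: 0.37·0.112777 = 0.0417275.
Normalizing constant: 0.42·0.180447 + 0.21·0.263672 + 0.37·0.112777 = 0.172886.
P(3 | observation) = 0.0417275 / 0.172886 = 0.241358.

0.2414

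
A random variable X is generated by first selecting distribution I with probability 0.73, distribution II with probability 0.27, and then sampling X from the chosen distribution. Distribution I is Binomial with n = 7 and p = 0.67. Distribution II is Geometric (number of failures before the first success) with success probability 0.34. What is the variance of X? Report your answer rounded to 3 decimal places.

4.161

Per component, I: μ=4.69, E[X²]=23.5438; II: μ=1.94118, E[X²]=9.47751.
E[X] = 0.73·4.69 + 0.27·1.94118 = 3.94782.
E[X²] = 0.73·23.5438 + 0.27·9.47751 = 19.7459.
Var(X) = E[X²] − (E[X])² = 19.7459 − 15.5853 = 4.16064.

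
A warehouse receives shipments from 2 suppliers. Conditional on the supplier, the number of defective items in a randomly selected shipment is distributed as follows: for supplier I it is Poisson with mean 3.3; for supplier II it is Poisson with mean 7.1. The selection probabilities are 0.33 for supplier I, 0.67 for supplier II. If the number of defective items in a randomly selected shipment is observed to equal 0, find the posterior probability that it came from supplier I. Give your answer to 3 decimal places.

Likelihoods P(X=0 | ·): I: 0.0368832; II: 0.000825105.
Posterior ∝ prior × likelihood. Numerator for I: 0.33·0.0368832 = 0.0121714.
Normalizing constant: 0.33·0.0368832 + 0.67·0.000825105 = 0.0127243.
P(I | observation) = 0.0121714 / 0.0127243 = 0.956554.

0.957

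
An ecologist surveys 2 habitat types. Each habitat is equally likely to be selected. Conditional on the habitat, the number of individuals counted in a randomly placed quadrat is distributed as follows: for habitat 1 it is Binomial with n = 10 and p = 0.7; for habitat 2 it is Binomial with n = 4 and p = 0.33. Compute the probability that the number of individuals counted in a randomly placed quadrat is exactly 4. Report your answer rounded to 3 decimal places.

0.024

Conditional on each habitat, P(X = 4): 1: 0.0367569; 2: 0.0118592.
By total probability, P(X = 4) = 0.5·0.0367569 + 0.5·0.0118592 = 0.0243081.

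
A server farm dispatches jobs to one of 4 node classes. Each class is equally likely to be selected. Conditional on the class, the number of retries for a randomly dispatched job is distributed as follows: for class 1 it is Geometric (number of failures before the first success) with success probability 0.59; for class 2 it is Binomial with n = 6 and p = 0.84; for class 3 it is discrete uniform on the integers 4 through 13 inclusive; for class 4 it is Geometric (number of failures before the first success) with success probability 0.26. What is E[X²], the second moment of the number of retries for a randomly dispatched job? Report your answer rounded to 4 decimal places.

31.8540

For each component E[X²] = Var + (mean)², giving 1: 1.66073; 2: 26.208; 3: 80.5; 4: 19.0473.
Overall E[X²] = 0.25·1.66073 + 0.25·26.208 + 0.25·80.5 + 0.25·19.0473 = 31.854.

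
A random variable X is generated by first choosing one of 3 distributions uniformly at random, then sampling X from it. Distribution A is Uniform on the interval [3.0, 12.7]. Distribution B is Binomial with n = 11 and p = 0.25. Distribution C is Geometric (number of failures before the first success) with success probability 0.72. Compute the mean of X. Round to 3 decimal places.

3.663

Component means — A: 7.85; B: 2.75; C: 0.388889.
E[X] = 0.333333·7.85 + 0.333333·2.75 + 0.333333·0.388889 = 3.66296.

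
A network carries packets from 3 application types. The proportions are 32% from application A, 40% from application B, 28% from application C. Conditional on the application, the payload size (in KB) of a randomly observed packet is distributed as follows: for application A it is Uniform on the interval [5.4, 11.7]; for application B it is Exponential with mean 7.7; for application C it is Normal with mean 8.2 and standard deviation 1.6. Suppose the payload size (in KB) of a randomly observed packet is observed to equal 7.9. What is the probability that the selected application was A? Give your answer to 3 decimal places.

Likelihoods f(7.9 | ·): A: 0.15873; B: 0.0465516; C: 0.244994.
Posterior ∝ prior × likelihood. Numerator for A: 0.32·0.15873 = 0.0507937.
Normalizing constant: 0.32·0.15873 + 0.4·0.0465516 + 0.28·0.244994 = 0.138013.
P(A | observation) = 0.0507937 / 0.138013 = 0.368036.

0.368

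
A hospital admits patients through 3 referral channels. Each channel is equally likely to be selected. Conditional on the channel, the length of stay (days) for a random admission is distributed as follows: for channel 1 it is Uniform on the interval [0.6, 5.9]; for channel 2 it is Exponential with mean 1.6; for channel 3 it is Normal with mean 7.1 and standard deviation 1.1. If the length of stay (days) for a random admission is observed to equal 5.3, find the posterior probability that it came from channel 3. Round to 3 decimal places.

Likelihoods f(5.3 | ·): 1: 0.188679; 2: 0.0227656; 3: 0.0950748.
Posterior ∝ prior × likelihood. Numerator for 3: 0.333333·0.0950748 = 0.0316916.
Normalizing constant: 0.333333·0.188679 + 0.333333·0.0227656 + 0.333333·0.0950748 = 0.102173.
P(3 | observation) = 0.0316916 / 0.102173 = 0.310175.

0.310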